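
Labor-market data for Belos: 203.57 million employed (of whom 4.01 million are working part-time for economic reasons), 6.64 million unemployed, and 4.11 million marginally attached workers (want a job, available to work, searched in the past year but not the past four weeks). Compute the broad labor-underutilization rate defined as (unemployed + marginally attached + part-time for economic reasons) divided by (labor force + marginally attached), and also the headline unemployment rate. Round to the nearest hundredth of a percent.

Labor force = 203.57 + 6.64 = 210.21 million.
Numerator = 6.64 + 4.11 + 4.01 = 14.76 million.
Denominator = 210.21 + 4.11 = 214.32 million.
Broad rate = 14.76 / 214.32 = 6.89%.
Headline unemployment rate = 6.64 / 210.21 = 3.16%.

Broad underutilization rate ≈ 6.89%; headline unemployment rate ≈ 3.16%.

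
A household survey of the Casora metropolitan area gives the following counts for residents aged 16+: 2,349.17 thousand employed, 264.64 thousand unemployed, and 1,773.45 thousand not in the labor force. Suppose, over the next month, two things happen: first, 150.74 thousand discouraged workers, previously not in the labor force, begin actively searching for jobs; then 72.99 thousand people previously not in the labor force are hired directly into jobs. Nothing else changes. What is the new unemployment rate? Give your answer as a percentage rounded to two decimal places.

New unemployment rate ≈ 14.64%.

Initially, labor force = 2,349.17 + 264.64 = 2,613.81 thousand, so u = 264.64/2,613.81 = 10.12%.
After the first change, unemployed and labor force both rise by 150.74 → E = 2,349.17, U = 415.38, labor force = 2,764.55 thousand.
After the second change, employed and labor force both rise by 72.99; unemployed unchanged → E = 2,422.16, U = 415.38, labor force = 2,837.54 thousand.
New unemployment rate = 415.38 / 2,837.54 = 14.64%.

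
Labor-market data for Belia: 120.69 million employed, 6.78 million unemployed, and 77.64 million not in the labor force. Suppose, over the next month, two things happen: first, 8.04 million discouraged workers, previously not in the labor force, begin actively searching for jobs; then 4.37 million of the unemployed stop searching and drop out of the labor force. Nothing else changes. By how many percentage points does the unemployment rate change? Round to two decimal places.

Initially, labor force = 120.69 + 6.78 = 127.47 million, so u = 6.78/127.47 = 5.32%.
After the first change, unemployed and labor force both rise by 8.04 → E = 120.69, U = 14.82, labor force = 135.51 million.
After the second change, unemployed and labor force both fall by 4.37 → E = 120.69, U = 10.45, labor force = 131.14 million.
New unemployment rate = 10.45 / 131.14 = 7.97%.
Change = 7.97% − 5.32% = +2.65 percentage points.

The unemployment rate changes by +2.65 percentage points.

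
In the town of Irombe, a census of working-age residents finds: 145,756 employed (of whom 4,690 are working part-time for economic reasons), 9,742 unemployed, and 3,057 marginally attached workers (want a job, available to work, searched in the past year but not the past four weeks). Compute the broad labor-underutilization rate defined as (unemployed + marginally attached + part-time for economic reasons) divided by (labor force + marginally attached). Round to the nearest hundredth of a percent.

Labor force = 145,756 + 9,742 = 155,498.
Numerator = 9,742 + 3,057 + 4,690 = 17,489.
Denominator = 155,498 + 3,057 = 158,555.
Broad rate = 17,489 / 158,555 = 11.03%.

Broad underutilization rate ≈ 11.03%.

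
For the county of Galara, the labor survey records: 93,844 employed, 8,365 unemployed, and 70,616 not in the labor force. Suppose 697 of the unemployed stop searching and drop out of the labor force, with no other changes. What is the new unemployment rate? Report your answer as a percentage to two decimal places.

Initially, labor force = 93,844 + 8,365 = 102,209, so u = 8,365/102,209 = 8.18%.
After the change, unemployed and labor force both fall by 697 → E = 93,844, U = 7,668, labor force = 101,512.
New unemployment rate = 7,668 / 101,512 = 7.55%.

New unemployment rate ≈ 7.55%.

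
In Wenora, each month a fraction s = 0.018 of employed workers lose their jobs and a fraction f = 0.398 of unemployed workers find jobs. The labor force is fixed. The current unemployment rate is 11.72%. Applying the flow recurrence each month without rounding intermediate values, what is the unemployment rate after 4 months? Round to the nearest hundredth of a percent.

Unemployment rate after four months ≈ 5.19%.

With a fixed labor force, u_{t+1} = u_t + s·(1−u_t) − f·u_t = u_t·(1−s−f) + s.
Here 1−s−f = 0.584 and s = 0.018.
u_1 = 0.117200 × 0.584 + 0.018 = 0.086445.
u_2 = 0.086445 × 0.584 + 0.018 = 0.068484.
u_3 = 0.068484 × 0.584 + 0.018 = 0.057995.
u_4 = 0.057995 × 0.584 + 0.018 = 0.051869.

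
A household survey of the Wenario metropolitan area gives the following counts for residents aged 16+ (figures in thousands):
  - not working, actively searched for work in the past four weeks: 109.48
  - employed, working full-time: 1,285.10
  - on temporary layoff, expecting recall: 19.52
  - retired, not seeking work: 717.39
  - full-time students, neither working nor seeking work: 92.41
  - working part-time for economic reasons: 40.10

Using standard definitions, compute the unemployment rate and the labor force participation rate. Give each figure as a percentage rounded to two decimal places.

Unemployment rate ≈ 8.87%; labor force participation rate ≈ 64.23%.

Employed = 1,285.10 + 40.10 = 1,325.20 thousand (anyone who worked, including part-time for economic reasons, counts as employed).
Unemployed = 109.48 + 19.52 = 129.00 thousand (jobless and actively searching, or on temporary layoff).
Labor force = 1,325.20 + 129.00 = 1,454.20 thousand.
Not in labor force = 717.39 + 92.41 = 809.80 thousand (those not working and not actively searching are outside the labor force).
Civilian working-age population = 1,454.20 + 809.80 = 2,264.00 thousand.
Unemployment rate = 129.00 / 1,454.20 = 8.87%.
Labor force participation rate = 1,454.20 / 2,264.00 = 64.23%.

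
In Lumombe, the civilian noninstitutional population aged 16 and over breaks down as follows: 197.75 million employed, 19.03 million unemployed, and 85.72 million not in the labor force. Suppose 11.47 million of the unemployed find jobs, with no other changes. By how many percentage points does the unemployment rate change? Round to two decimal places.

The unemployment rate changes by −5.29 percentage points.

Initially, labor force = 197.75 + 19.03 = 216.78 million, so u = 19.03/216.78 = 8.78%.
After the change, unemployed falls and employed rises by 11.47; labor force unchanged → E = 209.22, U = 7.56, labor force = 216.78 million.
New unemployment rate = 7.56 / 216.78 = 3.49%.
Change = 3.49% − 8.78% = −5.29 percentage points.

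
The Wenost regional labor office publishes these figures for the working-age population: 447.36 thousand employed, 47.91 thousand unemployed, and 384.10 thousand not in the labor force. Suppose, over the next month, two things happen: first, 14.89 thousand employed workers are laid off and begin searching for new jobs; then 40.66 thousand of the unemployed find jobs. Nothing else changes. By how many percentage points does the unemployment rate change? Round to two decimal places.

The unemployment rate changes by −5.20 percentage points.

Initially, labor force = 447.36 + 47.91 = 495.27 thousand, so u = 47.91/495.27 = 9.67%.
After the first change, employed falls and unemployed rises by 14.89; labor force unchanged → E = 432.47, U = 62.80, labor force = 495.27 thousand.
After the second change, unemployed falls and employed rises by 40.66; labor force unchanged → E = 473.13, U = 22.14, labor force = 495.27 thousand.
New unemployment rate = 22.14 / 495.27 = 4.47%.
Change = 4.47% − 9.67% = −5.20 percentage points.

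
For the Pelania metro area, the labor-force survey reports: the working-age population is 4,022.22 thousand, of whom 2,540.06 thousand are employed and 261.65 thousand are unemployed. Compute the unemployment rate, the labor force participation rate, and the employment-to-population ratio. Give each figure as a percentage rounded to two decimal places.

Labor force = employed + unemployed = 2,540.06 + 261.65 = 2,801.71 thousand.
Unemployment rate = 261.65 / 2,801.71 = 9.34%.
Labor force participation rate = 2,801.71 / 4,022.22 = 69.66%.
Employment-population ratio = 2,540.06 / 4,022.22 = 63.15%.

Unemployment rate ≈ 9.34%; labor force participation rate ≈ 69.66%; employment-population ratio ≈ 63.15%.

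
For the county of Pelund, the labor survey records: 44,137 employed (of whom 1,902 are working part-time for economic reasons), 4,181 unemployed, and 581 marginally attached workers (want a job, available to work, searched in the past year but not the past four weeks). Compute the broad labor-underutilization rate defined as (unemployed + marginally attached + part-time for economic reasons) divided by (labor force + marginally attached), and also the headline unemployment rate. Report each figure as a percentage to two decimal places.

Broad underutilization rate ≈ 13.63%; headline unemployment rate ≈ 8.65%.

Labor force = 44,137 + 4,181 = 48,318.
Numerator = 4,181 + 581 + 1,902 = 6,664.
Denominator = 48,318 + 581 = 48,899.
Broad rate = 6,664 / 48,899 = 13.63%.
Headline unemployment rate = 4,181 / 48,318 = 8.65%.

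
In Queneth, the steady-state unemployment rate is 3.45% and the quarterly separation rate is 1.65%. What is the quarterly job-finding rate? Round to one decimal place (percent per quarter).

Job-finding rate ≈ 46.2% per quarter.

From u* = s/(s+f): f = s·(1−u)/u.
f = 1.65 × (1 − 0.0345) / 0.0345 = 1.5931 / 0.0345 ≈ 46.2% per quarter.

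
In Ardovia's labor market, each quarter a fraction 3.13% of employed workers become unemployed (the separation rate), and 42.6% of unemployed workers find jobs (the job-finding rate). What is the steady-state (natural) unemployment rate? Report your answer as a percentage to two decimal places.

At steady state the flows balance: s·E = f·U, so U/(E+U) = s/(s+f).
u* = 3.13 / (3.13 + 42.6) = 3.13 / 45.73 = 6.84%.

Steady-state unemployment rate ≈ 6.84%.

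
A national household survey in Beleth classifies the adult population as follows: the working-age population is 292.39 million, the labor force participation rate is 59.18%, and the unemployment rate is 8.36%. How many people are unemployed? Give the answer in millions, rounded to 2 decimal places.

Labor force = 0.5918 × 292.39 = 173.04 million.
Unemployed = 0.0836 × 173.04 ≈ 14.47 million.

About 14.47 million are unemployed.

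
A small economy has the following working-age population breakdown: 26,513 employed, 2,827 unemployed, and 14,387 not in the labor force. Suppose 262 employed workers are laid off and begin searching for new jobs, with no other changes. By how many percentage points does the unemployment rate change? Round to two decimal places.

Initially, labor force = 26,513 + 2,827 = 29,340, so u = 2,827/29,340 = 9.64%.
After the change, employed falls and unemployed rises by 262; labor force unchanged → E = 26,251, U = 3,089, labor force = 29,340.
New unemployment rate = 3,089 / 29,340 = 10.53%.
Change = 10.53% − 9.64% = +0.89 percentage points.

The unemployment rate changes by +0.89 percentage points.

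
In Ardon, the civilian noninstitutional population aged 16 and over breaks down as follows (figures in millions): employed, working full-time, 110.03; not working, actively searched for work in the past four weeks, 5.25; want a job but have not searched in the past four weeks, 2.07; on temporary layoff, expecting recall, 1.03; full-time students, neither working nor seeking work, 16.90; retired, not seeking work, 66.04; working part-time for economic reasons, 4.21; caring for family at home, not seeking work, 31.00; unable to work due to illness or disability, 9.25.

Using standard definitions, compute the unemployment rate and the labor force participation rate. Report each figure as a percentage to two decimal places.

Employed = 110.03 + 4.21 = 114.24 million (anyone who worked, including part-time for economic reasons, counts as employed).
Unemployed = 5.25 + 1.03 = 6.28 million (jobless and actively searching, or on temporary layoff).
Labor force = 114.24 + 6.28 = 120.52 million.
Not in labor force = 2.07 + 16.90 + 66.04 + 31.00 + 9.25 = 125.26 million (those not working and not actively searching are outside the labor force — including those who want a job but have given up searching).
Civilian working-age population = 120.52 + 125.26 = 245.78 million.
Unemployment rate = 6.28 / 120.52 = 5.21%.
Labor force participation rate = 120.52 / 245.78 = 49.04%.

Unemployment rate ≈ 5.21%; labor force participation rate ≈ 49.04%.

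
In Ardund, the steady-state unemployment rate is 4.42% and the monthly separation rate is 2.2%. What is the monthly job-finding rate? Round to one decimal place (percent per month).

Job-finding rate ≈ 47.6% per month.

From u* = s/(s+f): f = s·(1−u)/u.
f = 2.2 × (1 − 0.0442) / 0.0442 = 2.1028 / 0.0442 ≈ 47.6% per month.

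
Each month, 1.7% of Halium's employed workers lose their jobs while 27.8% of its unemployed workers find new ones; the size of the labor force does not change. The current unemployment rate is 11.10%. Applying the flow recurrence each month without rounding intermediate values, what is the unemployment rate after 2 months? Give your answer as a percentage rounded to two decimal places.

With a fixed labor force, u_{t+1} = u_t + s·(1−u_t) − f·u_t = u_t·(1−s−f) + s.
Here 1−s−f = 0.705 and s = 0.017.
u_1 = 0.111000 × 0.705 + 0.017 = 0.095255.
u_2 = 0.095255 × 0.705 + 0.017 = 0.084155.

Unemployment rate after two months ≈ 8.42%.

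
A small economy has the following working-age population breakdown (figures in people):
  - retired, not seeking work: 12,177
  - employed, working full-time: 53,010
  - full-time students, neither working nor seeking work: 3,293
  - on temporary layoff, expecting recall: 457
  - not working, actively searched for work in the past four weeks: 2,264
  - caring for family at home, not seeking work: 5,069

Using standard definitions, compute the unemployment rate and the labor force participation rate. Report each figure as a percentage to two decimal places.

Employed = 53,010.
Unemployed = 457 + 2,264 = 2,721 (jobless and actively searching, or on temporary layoff).
Labor force = 53,010 + 2,721 = 55,731.
Not in labor force = 12,177 + 3,293 + 5,069 = 20,539 (those not working and not actively searching are outside the labor force).
Civilian working-age population = 55,731 + 20,539 = 76,270.
Unemployment rate = 2,721 / 55,731 = 4.88%.
Labor force participation rate = 55,731 / 76,270 = 73.07%.

Unemployment rate ≈ 4.88%; labor force participation rate ≈ 73.07%.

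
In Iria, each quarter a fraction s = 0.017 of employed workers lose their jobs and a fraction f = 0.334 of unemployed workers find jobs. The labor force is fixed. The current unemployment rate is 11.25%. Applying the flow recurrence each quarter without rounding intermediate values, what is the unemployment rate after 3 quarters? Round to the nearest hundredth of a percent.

With a fixed labor force, u_{t+1} = u_t + s·(1−u_t) − f·u_t = u_t·(1−s−f) + s.
Here 1−s−f = 0.649 and s = 0.017.
u_1 = 0.112500 × 0.649 + 0.017 = 0.090013.
u_2 = 0.090013 × 0.649 + 0.017 = 0.075418.
u_3 = 0.075418 × 0.649 + 0.017 = 0.065946.

Unemployment rate after three quarters ≈ 6.59%.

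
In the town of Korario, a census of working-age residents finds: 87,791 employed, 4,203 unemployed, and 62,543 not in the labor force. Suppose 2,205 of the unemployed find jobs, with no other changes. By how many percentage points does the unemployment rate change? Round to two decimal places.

The unemployment rate changes by −2.40 percentage points.

Initially, labor force = 87,791 + 4,203 = 91,994, so u = 4,203/91,994 = 4.57%.
After the change, unemployed falls and employed rises by 2,205; labor force unchanged → E = 89,996, U = 1,998, labor force = 91,994.
New unemployment rate = 1,998 / 91,994 = 2.17%.
Change = 2.17% − 4.57% = −2.40 percentage points.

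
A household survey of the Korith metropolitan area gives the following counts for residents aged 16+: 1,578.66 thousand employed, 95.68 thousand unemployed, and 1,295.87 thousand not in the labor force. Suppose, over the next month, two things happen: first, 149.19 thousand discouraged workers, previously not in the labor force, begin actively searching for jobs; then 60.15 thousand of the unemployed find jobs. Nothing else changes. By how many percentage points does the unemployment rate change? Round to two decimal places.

Initially, labor force = 1,578.66 + 95.68 = 1,674.34 thousand, so u = 95.68/1,674.34 = 5.71%.
After the first change, unemployed and labor force both rise by 149.19 → E = 1,578.66, U = 244.87, labor force = 1,823.53 thousand.
After the second change, unemployed falls and employed rises by 60.15; labor force unchanged → E = 1,638.81, U = 184.72, labor force = 1,823.53 thousand.
New unemployment rate = 184.72 / 1,823.53 = 10.13%.
Change = 10.13% − 5.71% = +4.42 percentage points.

The unemployment rate changes by +4.42 percentage points.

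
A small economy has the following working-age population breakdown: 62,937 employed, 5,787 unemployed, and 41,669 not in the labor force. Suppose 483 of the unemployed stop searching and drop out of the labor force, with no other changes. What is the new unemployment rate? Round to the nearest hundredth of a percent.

Initially, labor force = 62,937 + 5,787 = 68,724, so u = 5,787/68,724 = 8.42%.
After the change, unemployed and labor force both fall by 483 → E = 62,937, U = 5,304, labor force = 68,241.
New unemployment rate = 5,304 / 68,241 = 7.77%.

New unemployment rate ≈ 7.77%.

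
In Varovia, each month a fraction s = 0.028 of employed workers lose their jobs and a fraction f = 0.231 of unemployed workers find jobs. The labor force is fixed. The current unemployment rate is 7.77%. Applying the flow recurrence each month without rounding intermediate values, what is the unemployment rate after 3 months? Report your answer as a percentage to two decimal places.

Unemployment rate after three months ≈ 9.57%.

With a fixed labor force, u_{t+1} = u_t + s·(1−u_t) − f·u_t = u_t·(1−s−f) + s.
Here 1−s−f = 0.741 and s = 0.028.
u_1 = 0.077700 × 0.741 + 0.028 = 0.085576.
u_2 = 0.085576 × 0.741 + 0.028 = 0.091412.
u_3 = 0.091412 × 0.741 + 0.028 = 0.095736.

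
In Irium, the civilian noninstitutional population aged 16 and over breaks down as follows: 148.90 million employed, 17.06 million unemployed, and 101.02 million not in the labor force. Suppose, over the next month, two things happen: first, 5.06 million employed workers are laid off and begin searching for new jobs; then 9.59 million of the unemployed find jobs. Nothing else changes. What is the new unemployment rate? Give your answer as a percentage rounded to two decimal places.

New unemployment rate ≈ 7.55%.

Initially, labor force = 148.90 + 17.06 = 165.96 million, so u = 17.06/165.96 = 10.28%.
After the first change, employed falls and unemployed rises by 5.06; labor force unchanged → E = 143.84, U = 22.12, labor force = 165.96 million.
After the second change, unemployed falls and employed rises by 9.59; labor force unchanged → E = 153.43, U = 12.53, labor force = 165.96 million.
New unemployment rate = 12.53 / 165.96 = 7.55%.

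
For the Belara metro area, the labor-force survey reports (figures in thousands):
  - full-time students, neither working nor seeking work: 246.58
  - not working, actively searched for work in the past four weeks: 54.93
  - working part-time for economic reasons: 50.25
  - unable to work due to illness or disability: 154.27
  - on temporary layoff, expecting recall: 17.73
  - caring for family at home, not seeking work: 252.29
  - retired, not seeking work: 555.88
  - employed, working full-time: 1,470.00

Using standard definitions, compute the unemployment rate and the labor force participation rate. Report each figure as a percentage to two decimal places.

Employed = 50.25 + 1,470.00 = 1,520.25 thousand (anyone who worked, including part-time for economic reasons, counts as employed).
Unemployed = 54.93 + 17.73 = 72.66 thousand (jobless and actively searching, or on temporary layoff).
Labor force = 1,520.25 + 72.66 = 1,592.91 thousand.
Not in labor force = 246.58 + 154.27 + 252.29 + 555.88 = 1,209.02 thousand (those not working and not actively searching are outside the labor force).
Civilian working-age population = 1,592.91 + 1,209.02 = 2,801.93 thousand.
Unemployment rate = 72.66 / 1,592.91 = 4.56%.
Labor force participation rate = 1,592.91 / 2,801.93 = 56.85%.

Unemployment rate ≈ 4.56%; labor force participation rate ≈ 56.85%.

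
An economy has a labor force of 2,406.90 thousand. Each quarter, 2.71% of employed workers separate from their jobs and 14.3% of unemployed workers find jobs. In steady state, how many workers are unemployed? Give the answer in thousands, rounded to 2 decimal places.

About 383.46 thousand are unemployed in steady state.

Steady-state unemployment rate u* = s/(s+f) = 2.71/(2.71+14.3) = 0.159318.
Unemployed = u* × labor force = 0.159318 × 2,406.90 ≈ 383.46 thousand.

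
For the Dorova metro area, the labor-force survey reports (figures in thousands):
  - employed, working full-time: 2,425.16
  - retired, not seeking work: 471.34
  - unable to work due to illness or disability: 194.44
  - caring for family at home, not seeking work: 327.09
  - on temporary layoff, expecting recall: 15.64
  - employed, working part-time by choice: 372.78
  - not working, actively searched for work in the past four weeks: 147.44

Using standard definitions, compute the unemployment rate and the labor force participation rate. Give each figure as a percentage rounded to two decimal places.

Unemployment rate ≈ 5.51%; labor force participation rate ≈ 74.89%.

Employed = 2,425.16 + 372.78 = 2,797.94 thousand.
Unemployed = 15.64 + 147.44 = 163.08 thousand (jobless and actively searching, or on temporary layoff).
Labor force = 2,797.94 + 163.08 = 2,961.02 thousand.
Not in labor force = 471.34 + 194.44 + 327.09 = 992.87 thousand (those not working and not actively searching are outside the labor force).
Civilian working-age population = 2,961.02 + 992.87 = 3,953.89 thousand.
Unemployment rate = 163.08 / 2,961.02 = 5.51%.
Labor force participation rate = 2,961.02 / 3,953.89 = 74.89%.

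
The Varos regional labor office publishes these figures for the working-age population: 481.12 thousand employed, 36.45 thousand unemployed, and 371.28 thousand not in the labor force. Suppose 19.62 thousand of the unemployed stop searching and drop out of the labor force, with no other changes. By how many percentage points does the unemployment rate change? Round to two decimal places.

Initially, labor force = 481.12 + 36.45 = 517.57 thousand, so u = 36.45/517.57 = 7.04%.
After the change, unemployed and labor force both fall by 19.62 → E = 481.12, U = 16.83, labor force = 497.95 thousand.
New unemployment rate = 16.83 / 497.95 = 3.38%.
Change = 3.38% − 7.04% = −3.66 percentage points.

The unemployment rate changes by −3.66 percentage points.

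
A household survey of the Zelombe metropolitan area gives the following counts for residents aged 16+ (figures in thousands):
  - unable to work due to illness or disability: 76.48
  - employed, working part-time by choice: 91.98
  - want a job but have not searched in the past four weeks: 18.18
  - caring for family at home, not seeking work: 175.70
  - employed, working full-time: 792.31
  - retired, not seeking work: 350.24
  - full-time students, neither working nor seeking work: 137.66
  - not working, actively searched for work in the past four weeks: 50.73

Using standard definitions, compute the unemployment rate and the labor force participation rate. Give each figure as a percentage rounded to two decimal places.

Employed = 91.98 + 792.31 = 884.29 thousand.
Unemployed = 50.73 thousand.
Labor force = 884.29 + 50.73 = 935.02 thousand.
Not in labor force = 76.48 + 18.18 + 175.70 + 350.24 + 137.66 = 758.26 thousand (those not working and not actively searching are outside the labor force — including those who want a job but have given up searching).
Civilian working-age population = 935.02 + 758.26 = 1,693.28 thousand.
Unemployment rate = 50.73 / 935.02 = 5.43%.
Labor force participation rate = 935.02 / 1,693.28 = 55.22%.

Unemployment rate ≈ 5.43%; labor force participation rate ≈ 55.22%.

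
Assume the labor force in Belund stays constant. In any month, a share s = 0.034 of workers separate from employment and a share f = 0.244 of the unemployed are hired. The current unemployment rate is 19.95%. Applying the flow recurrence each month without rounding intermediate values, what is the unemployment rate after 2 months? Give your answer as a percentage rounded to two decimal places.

Unemployment rate after two months ≈ 16.25%.

With a fixed labor force, u_{t+1} = u_t + s·(1−u_t) − f·u_t = u_t·(1−s−f) + s.
Here 1−s−f = 0.722 and s = 0.034.
u_1 = 0.199500 × 0.722 + 0.034 = 0.178039.
u_2 = 0.178039 × 0.722 + 0.034 = 0.162544.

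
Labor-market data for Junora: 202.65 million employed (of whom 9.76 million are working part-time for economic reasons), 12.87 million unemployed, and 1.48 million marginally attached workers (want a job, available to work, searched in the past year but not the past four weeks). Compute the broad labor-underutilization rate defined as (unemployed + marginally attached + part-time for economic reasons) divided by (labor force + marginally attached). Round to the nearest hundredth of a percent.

Labor force = 202.65 + 12.87 = 215.52 million.
Numerator = 12.87 + 1.48 + 9.76 = 24.11 million.
Denominator = 215.52 + 1.48 = 217.00 million.
Broad rate = 24.11 / 217.00 = 11.11%.

Broad underutilization rate ≈ 11.11%.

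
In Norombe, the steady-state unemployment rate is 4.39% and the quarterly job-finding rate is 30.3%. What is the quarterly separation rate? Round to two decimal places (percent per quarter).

Separation rate ≈ 1.39% per quarter.

From u* = s/(s+f): s = u·f/(1−u).
s = 0.0439 × 30.3 / (1 − 0.0439) = 1.3302 / 0.9561 ≈ 1.39% per quarter.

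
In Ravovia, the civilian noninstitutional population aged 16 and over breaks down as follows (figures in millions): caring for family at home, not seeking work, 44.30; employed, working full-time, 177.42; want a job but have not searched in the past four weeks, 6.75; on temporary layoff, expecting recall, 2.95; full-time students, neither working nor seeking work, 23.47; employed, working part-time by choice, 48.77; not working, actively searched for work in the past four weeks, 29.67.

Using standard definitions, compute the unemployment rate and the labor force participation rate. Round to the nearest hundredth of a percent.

Employed = 177.42 + 48.77 = 226.19 million.
Unemployed = 2.95 + 29.67 = 32.62 million (jobless and actively searching, or on temporary layoff).
Labor force = 226.19 + 32.62 = 258.81 million.
Not in labor force = 44.30 + 6.75 + 23.47 = 74.52 million (those not working and not actively searching are outside the labor force — including those who want a job but have given up searching).
Civilian working-age population = 258.81 + 74.52 = 333.33 million.
Unemployment rate = 32.62 / 258.81 = 12.60%.
Labor force participation rate = 258.81 / 333.33 = 77.64%.

Unemployment rate ≈ 12.60%; labor force participation rate ≈ 77.64%.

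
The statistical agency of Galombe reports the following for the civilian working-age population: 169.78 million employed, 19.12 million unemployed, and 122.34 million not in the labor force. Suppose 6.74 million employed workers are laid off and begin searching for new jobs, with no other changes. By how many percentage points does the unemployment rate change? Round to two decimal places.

The unemployment rate changes by +3.57 percentage points.

Initially, labor force = 169.78 + 19.12 = 188.90 million, so u = 19.12/188.90 = 10.12%.
After the change, employed falls and unemployed rises by 6.74; labor force unchanged → E = 163.04, U = 25.86, labor force = 188.90 million.
New unemployment rate = 25.86 / 188.90 = 13.69%.
Change = 13.69% − 10.12% = +3.57 percentage points.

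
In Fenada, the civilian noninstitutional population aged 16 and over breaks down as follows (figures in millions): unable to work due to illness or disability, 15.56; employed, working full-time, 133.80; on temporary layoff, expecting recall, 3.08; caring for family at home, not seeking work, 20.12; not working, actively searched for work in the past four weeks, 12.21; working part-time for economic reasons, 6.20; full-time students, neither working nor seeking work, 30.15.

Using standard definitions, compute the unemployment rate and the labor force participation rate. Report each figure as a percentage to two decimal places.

Employed = 133.80 + 6.20 = 140.00 million (anyone who worked, including part-time for economic reasons, counts as employed).
Unemployed = 3.08 + 12.21 = 15.29 million (jobless and actively searching, or on temporary layoff).
Labor force = 140.00 + 15.29 = 155.29 million.
Not in labor force = 15.56 + 20.12 + 30.15 = 65.83 million (those not working and not actively searching are outside the labor force).
Civilian working-age population = 155.29 + 65.83 = 221.12 million.
Unemployment rate = 15.29 / 155.29 = 9.85%.
Labor force participation rate = 155.29 / 221.12 = 70.23%.

Unemployment rate ≈ 9.85%; labor force participation rate ≈ 70.23%.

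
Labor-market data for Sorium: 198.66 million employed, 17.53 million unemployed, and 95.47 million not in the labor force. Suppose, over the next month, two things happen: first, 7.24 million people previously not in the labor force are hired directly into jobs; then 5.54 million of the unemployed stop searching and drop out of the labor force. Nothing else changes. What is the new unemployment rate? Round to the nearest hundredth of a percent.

Initially, labor force = 198.66 + 17.53 = 216.19 million, so u = 17.53/216.19 = 8.11%.
After the first change, employed and labor force both rise by 7.24; unemployed unchanged → E = 205.90, U = 17.53, labor force = 223.43 million.
After the second change, unemployed and labor force both fall by 5.54 → E = 205.90, U = 11.99, labor force = 217.89 million.
New unemployment rate = 11.99 / 217.89 = 5.50%.

New unemployment rate ≈ 5.50%.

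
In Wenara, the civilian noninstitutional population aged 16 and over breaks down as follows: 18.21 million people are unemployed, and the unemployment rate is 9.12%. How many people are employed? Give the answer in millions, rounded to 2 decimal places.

About 181.46 million are employed.

Labor force = U / u = 18.21 / 0.0912 ≈ 199.67 million.
Employed = labor force − unemployed = 199.67 − 18.21 = 181.46 million.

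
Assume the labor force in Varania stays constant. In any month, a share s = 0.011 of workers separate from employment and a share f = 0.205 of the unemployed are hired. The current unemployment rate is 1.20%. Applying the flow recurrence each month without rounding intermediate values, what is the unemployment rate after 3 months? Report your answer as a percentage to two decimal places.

With a fixed labor force, u_{t+1} = u_t + s·(1−u_t) − f·u_t = u_t·(1−s−f) + s.
Here 1−s−f = 0.784 and s = 0.011.
u_1 = 0.012000 × 0.784 + 0.011 = 0.020408.
u_2 = 0.020408 × 0.784 + 0.011 = 0.027000.
u_3 = 0.027000 × 0.784 + 0.011 = 0.032168.

Unemployment rate after three months ≈ 3.22%.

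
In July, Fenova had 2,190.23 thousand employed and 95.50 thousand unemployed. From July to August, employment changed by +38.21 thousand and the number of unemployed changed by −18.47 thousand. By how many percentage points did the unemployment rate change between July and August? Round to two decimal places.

The unemployment rate changed by −0.84 percentage points.

July: labor force = 2,190.23 + 95.50 = 2,285.73; u = 95.50/2,285.73 = 4.18%.
August: labor force = 2,228.44 + 77.03 = 2,305.47; u = 77.03/2,305.47 = 3.34%.
Change = 3.34% − 4.18% = −0.84 pp.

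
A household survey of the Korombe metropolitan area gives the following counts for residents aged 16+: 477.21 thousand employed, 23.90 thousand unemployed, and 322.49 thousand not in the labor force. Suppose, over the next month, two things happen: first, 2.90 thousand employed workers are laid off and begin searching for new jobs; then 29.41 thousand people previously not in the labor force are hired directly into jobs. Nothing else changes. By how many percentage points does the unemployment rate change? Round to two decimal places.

The unemployment rate changes by +0.28 percentage points.

Initially, labor force = 477.21 + 23.90 = 501.11 thousand, so u = 23.90/501.11 = 4.77%.
After the first change, employed falls and unemployed rises by 2.90; labor force unchanged → E = 474.31, U = 26.80, labor force = 501.11 thousand.
After the second change, employed and labor force both rise by 29.41; unemployed unchanged → E = 503.72, U = 26.80, labor force = 530.52 thousand.
New unemployment rate = 26.80 / 530.52 = 5.05%.
Change = 5.05% − 4.77% = +0.28 percentage points.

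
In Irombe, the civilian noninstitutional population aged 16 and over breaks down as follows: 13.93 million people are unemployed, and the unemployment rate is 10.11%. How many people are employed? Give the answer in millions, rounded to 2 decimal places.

Labor force = U / u = 13.93 / 0.1011 ≈ 137.78 million.
Employed = labor force − unemployed = 137.78 − 13.93 = 123.85 million.

About 123.85 million are employed.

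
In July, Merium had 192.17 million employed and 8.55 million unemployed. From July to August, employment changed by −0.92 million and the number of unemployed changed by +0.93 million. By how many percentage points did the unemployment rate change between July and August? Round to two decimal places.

July: labor force = 192.17 + 8.55 = 200.72; u = 8.55/200.72 = 4.26%.
August: labor force = 191.25 + 9.48 = 200.73; u = 9.48/200.73 = 4.72%.
Change = 4.72% − 4.26% = +0.46 pp.

The unemployment rate changed by +0.46 percentage points.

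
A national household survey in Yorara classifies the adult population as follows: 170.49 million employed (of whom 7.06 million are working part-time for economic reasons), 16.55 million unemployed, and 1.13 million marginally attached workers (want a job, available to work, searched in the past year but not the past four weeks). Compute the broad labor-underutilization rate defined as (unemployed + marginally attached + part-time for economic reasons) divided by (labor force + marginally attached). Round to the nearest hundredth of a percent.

Broad underutilization rate ≈ 13.15%.

Labor force = 170.49 + 16.55 = 187.04 million.
Numerator = 16.55 + 1.13 + 7.06 = 24.74 million.
Denominator = 187.04 + 1.13 = 188.17 million.
Broad rate = 24.74 / 188.17 = 13.15%.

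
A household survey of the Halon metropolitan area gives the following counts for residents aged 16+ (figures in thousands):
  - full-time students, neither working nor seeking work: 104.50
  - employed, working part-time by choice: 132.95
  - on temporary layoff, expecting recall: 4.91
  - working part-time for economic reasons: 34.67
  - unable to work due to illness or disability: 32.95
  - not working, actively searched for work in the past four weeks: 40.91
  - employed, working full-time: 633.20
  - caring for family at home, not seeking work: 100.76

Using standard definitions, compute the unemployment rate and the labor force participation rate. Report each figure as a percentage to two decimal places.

Employed = 132.95 + 34.67 + 633.20 = 800.82 thousand (anyone who worked, including part-time for economic reasons, counts as employed).
Unemployed = 4.91 + 40.91 = 45.82 thousand (jobless and actively searching, or on temporary layoff).
Labor force = 800.82 + 45.82 = 846.64 thousand.
Not in labor force = 104.50 + 32.95 + 100.76 = 238.21 thousand (those not working and not actively searching are outside the labor force).
Civilian working-age population = 846.64 + 238.21 = 1,084.85 thousand.
Unemployment rate = 45.82 / 846.64 = 5.41%.
Labor force participation rate = 846.64 / 1,084.85 = 78.04%.

Unemployment rate ≈ 5.41%; labor force participation rate ≈ 78.04%.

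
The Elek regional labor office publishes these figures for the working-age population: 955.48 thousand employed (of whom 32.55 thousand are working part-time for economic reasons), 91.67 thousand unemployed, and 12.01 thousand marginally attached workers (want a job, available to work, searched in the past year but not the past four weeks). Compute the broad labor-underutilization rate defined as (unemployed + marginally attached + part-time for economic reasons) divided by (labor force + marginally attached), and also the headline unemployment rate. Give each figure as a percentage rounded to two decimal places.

Labor force = 955.48 + 91.67 = 1,047.15 thousand.
Numerator = 91.67 + 12.01 + 32.55 = 136.23 thousand.
Denominator = 1,047.15 + 12.01 = 1,059.16 thousand.
Broad rate = 136.23 / 1,059.16 = 12.86%.
Headline unemployment rate = 91.67 / 1,047.15 = 8.75%.

Broad underutilization rate ≈ 12.86%; headline unemployment rate ≈ 8.75%.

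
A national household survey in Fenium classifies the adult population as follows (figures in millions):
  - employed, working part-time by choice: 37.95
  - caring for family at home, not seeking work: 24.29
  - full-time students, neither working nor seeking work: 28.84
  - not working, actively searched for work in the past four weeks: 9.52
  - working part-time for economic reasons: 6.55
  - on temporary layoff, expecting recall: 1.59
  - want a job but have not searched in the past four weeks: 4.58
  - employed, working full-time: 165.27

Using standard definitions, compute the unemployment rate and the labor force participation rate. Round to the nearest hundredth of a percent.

Employed = 37.95 + 6.55 + 165.27 = 209.77 million (anyone who worked, including part-time for economic reasons, counts as employed).
Unemployed = 9.52 + 1.59 = 11.11 million (jobless and actively searching, or on temporary layoff).
Labor force = 209.77 + 11.11 = 220.88 million.
Not in labor force = 24.29 + 28.84 + 4.58 = 57.71 million (those not working and not actively searching are outside the labor force — including those who want a job but have given up searching).
Civilian working-age population = 220.88 + 57.71 = 278.59 million.
Unemployment rate = 11.11 / 220.88 = 5.03%.
Labor force participation rate = 220.88 / 278.59 = 79.28%.

Unemployment rate ≈ 5.03%; labor force participation rate ≈ 79.28%.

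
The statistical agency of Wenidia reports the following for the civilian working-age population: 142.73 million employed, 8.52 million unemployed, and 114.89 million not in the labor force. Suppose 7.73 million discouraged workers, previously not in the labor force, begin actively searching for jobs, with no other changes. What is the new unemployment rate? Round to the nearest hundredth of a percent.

New unemployment rate ≈ 10.22%.

Initially, labor force = 142.73 + 8.52 = 151.25 million, so u = 8.52/151.25 = 5.63%.
After the change, unemployed and labor force both rise by 7.73 → E = 142.73, U = 16.25, labor force = 158.98 million.
New unemployment rate = 16.25 / 158.98 = 10.22%.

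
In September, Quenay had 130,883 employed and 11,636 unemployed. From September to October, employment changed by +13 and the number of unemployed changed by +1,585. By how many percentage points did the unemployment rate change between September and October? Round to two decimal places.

September: labor force = 130,883 + 11,636 = 142,519; u = 11,636/142,519 = 8.16%.
October: labor force = 130,896 + 13,221 = 144,117; u = 13,221/144,117 = 9.17%.
Change = 9.17% − 8.16% = +1.01 pp.

The unemployment rate changed by +1.01 percentage points.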